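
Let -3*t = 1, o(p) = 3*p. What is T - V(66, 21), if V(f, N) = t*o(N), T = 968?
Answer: 989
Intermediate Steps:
t = -⅓ (t = -⅓*1 = -⅓ ≈ -0.33333)
V(f, N) = -N
T - V(66, 21) = 968 - (-1)*21 = 968 - 1*(-21) = 968 + 21 = 989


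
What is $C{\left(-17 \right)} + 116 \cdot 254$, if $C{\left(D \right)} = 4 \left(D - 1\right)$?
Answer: $29392$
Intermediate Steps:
$C{\left(D \right)} = -4 + 4 D$ ($C{\left(D \right)} = 4 \left(-1 + D\right) = -4 + 4 D$)
$C{\left(-17 \right)} + 116 \cdot 254 = \left(-4 + 4 \left(-17\right)\right) + 116 \cdot 254 = \left(-4 - 68\right) + 29464 = -72 + 29464 = 29392$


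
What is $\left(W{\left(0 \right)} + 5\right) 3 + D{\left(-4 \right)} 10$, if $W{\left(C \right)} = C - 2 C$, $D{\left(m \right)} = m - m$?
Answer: $15$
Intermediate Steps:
$D{\left(m \right)} = 0$
$W{\left(C \right)} = - C$
$\left(W{\left(0 \right)} + 5\right) 3 + D{\left(-4 \right)} 10 = \left(\left(-1\right) 0 + 5\right) 3 + 0 \cdot 10 = \left(0 + 5\right) 3 + 0 = 5 \cdot 3 + 0 = 15 + 0 = 15$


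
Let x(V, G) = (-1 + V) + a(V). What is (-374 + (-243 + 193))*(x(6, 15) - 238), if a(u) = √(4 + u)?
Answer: 98792 - 424*√10 ≈ 97451.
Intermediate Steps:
x(V, G) = -1 + V + √(4 + V) (x(V, G) = (-1 + V) + √(4 + V) = -1 + V + √(4 + V))
(-374 + (-243 + 193))*(x(6, 15) - 238) = (-374 + (-243 + 193))*((-1 + 6 + √(4 + 6)) - 238) = (-374 - 50)*((-1 + 6 + √10) - 238) = -424*((5 + √10) - 238) = -424*(-233 + √10) = 98792 - 424*√10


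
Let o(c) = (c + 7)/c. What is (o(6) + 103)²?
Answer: 398161/36 ≈ 11060.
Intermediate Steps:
o(c) = (7 + c)/c
(o(6) + 103)² = ((7 + 6)/6 + 103)² = ((⅙)*13 + 103)² = (13/6 + 103)² = (631/6)² = 398161/36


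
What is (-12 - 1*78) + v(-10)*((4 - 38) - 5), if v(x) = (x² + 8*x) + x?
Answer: -480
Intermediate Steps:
v(x) = x² + 9*x
(-12 - 1*78) + v(-10)*((4 - 38) - 5) = (-12 - 1*78) + (-10*(9 - 10))*((4 - 38) - 5) = (-12 - 78) + (-10*(-1))*(-34 - 5) = -90 + 10*(-39) = -90 - 390 = -480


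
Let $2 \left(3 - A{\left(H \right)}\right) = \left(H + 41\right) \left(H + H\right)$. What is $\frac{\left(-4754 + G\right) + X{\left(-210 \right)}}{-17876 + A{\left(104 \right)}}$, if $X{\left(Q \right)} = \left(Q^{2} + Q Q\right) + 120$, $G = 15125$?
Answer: $- \frac{98691}{32953} \approx -2.9949$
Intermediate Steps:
$X{\left(Q \right)} = 120 + 2 Q^{2}$ ($X{\left(Q \right)} = \left(Q^{2} + Q^{2}\right) + 120 = 2 Q^{2} + 120 = 120 + 2 Q^{2}$)
$A{\left(H \right)} = 3 - H \left(41 + H\right)$ ($A{\left(H \right)} = 3 - \frac{\left(H + 41\right) \left(H + H\right)}{2} = 3 - \frac{\left(41 + H\right) 2 H}{2} = 3 - \frac{2 H \left(41 + H\right)}{2} = 3 - H \left(41 + H\right)$)
$\frac{\left(-4754 + G\right) + X{\left(-210 \right)}}{-17876 + A{\left(104 \right)}} = \frac{\left(-4754 + 15125\right) + \left(120 + 2 \left(-210\right)^{2}\right)}{-17876 - 15077} = \frac{10371 + \left(120 + 2 \cdot 44100\right)}{-17876 - 15077} = \frac{10371 + \left(120 + 88200\right)}{-17876 - 15077} = \frac{10371 + 88320}{-17876 - 15077} = \frac{98691}{-32953} = 98691 \left(- \frac{1}{32953}\right) = - \frac{98691}{32953}$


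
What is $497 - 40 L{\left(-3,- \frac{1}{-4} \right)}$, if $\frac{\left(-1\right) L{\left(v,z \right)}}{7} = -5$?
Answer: $-903$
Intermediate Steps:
$L{\left(v,z \right)} = 35$ ($L{\left(v,z \right)} = \left(-7\right) \left(-5\right) = 35$)
$497 - 40 L{\left(-3,- \frac{1}{-4} \right)} = 497 - 1400 = -903$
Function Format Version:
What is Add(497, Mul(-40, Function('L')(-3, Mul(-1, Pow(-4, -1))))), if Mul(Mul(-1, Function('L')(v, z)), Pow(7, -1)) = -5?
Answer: -903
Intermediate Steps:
Function('L')(v, z) = 35 (Function('L')(v, z) = Mul(-7, -5) = 35)
Add(497, Mul(-40, Function('L')(-3, Mul(-1, Pow(-4, -1))))) = Add(497, Mul(-40, 35)) = Add(497, -1400) = -903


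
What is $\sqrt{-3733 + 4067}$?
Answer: $\sqrt{334} \approx 18.276$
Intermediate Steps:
$\sqrt{-3733 + 4067} = \sqrt{334}$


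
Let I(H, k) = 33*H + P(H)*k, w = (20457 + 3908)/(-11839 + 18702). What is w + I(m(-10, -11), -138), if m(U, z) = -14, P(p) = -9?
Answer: 5377505/6863 ≈ 783.55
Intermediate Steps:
w = 24365/6863 ≈ 3.5502
I(H, k) = -9*k + 33*H (I(H, k) = 33*H - 9*k = -9*k + 33*H)
w + I(m(-10, -11), -138) = 24365/6863 + (-9*(-138) + 33*(-14)) = 24365/6863 + (1242 - 462) = 24365/6863 + 780 = 5377505/6863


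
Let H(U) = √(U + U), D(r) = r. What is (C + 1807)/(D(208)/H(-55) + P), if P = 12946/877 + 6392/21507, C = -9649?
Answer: -577672168555836522135/3033254328641055463 - 72536908622346721332*I*√110/3033254328641055463 ≈ -190.45 - 250.81*I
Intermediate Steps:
P = 284035406/18861639 (P = 12946*(1/877) + 6392*(1/21507) = 12946/877 + 6392/21507 = 284035406/18861639 ≈ 15.059)
H(U) = √2*√U (H(U) = √(2*U) = √2*√U)
(C + 1807)/(D(208)/H(-55) + P) = (-9649 + 1807)/(208/((√2*√(-55))) + 284035406/18861639) = -7842/(208/((√2*(I*√55))) + 284035406/18861639) = -7842/(208/((I*√110)) + 284035406/18861639) = -7842/(208*(-I*√110/110) + 284035406/18861639) = -7842/(-104*I*√110/55 + 284035406/18861639) = -7842/(284035406/18861639 - 104*I*√110/55)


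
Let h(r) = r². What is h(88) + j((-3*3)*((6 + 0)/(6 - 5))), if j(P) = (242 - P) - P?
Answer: 8094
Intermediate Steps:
j(P) = 242 - 2*P
h(88) + j((-3*3)*((6 + 0)/(6 - 5))) = 88² + (242 - 2*(-3*3)*(6 + 0)/(6 - 5)) = 7744 + (242 - (-18)*6/1) = 7744 + (242 - (-18)*6*1) = 7744 + (242 - (-18)*6) = 7744 + (242 - 2*(-54)) = 7744 + (242 + 108) = 7744 + 350 = 8094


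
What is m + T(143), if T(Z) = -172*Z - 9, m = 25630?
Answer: 1025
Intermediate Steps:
T(Z) = -9 - 172*Z
m + T(143) = 25630 + (-9 - 172*143) = 25630 + (-9 - 24596) = 25630 - 24605 = 1025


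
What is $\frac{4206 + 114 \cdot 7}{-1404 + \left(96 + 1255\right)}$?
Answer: $- \frac{5004}{53} \approx -94.415$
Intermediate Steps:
$\frac{4206 + 114 \cdot 7}{-1404 + \left(96 + 1255\right)} = \frac{4206 + 798}{-1404 + 1351} = \frac{5004}{-53} = 5004 \left(- \frac{1}{53}\right) = - \frac{5004}{53}$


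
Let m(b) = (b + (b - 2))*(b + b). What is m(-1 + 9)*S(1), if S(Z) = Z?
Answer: 224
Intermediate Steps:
m(b) = 2*b*(-2 + 2*b) (m(b) = (b + (-2 + b))*(2*b) = (-2 + 2*b)*(2*b) = 2*b*(-2 + 2*b))
m(-1 + 9)*S(1) = (4*(-1 + 9)*(-1 + (-1 + 9)))*1 = (4*8*(-1 + 8))*1 = (4*8*7)*1 = 224*1 = 224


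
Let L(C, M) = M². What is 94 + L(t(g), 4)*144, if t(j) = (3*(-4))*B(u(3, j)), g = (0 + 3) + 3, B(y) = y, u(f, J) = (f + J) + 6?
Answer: 2398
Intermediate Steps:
u(f, J) = 6 + J + f (u(f, J) = (J + f) + 6 = 6 + J + f)
g = 6 (g = 3 + 3 = 6)
t(j) = -108 - 12*j (t(j) = (3*(-4))*(6 + j + 3) = -12*(9 + j) = -108 - 12*j)
94 + L(t(g), 4)*144 = 94 + 4²*144 = 94 + 16*144 = 94 + 2304 = 2398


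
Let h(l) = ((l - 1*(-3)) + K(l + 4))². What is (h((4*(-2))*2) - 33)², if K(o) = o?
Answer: 350464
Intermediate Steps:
h(l) = (7 + 2*l)² (h(l) = ((l - 1*(-3)) + (l + 4))² = ((l + 3) + (4 + l))² = ((3 + l) + (4 + l))² = (7 + 2*l)²)
(h((4*(-2))*2) - 33)² = ((7 + 2*((4*(-2))*2))² - 33)² = ((7 + 2*(-8*2))² - 33)² = ((7 + 2*(-16))² - 33)² = ((7 - 32)² - 33)² = ((-25)² - 33)² = (625 - 33)² = 592² = 350464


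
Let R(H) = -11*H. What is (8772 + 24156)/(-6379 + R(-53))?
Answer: -392/69 ≈ -5.6812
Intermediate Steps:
(8772 + 24156)/(-6379 + R(-53)) = (8772 + 24156)/(-6379 - 11*(-53)) = 32928/(-6379 + 583) = 32928/(-5796) = 32928*(-1/5796) = -392/69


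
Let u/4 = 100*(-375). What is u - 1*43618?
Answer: -193618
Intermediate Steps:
u = -150000 (u = 4*(100*(-375)) = 4*(-37500) = -150000)
u - 1*43618 = -150000 - 1*43618 = -150000 - 43618 = -193618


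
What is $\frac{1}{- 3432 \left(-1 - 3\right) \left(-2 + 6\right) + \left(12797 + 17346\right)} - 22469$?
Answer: $- \frac{1911100794}{85055} \approx -22469.0$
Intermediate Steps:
$\frac{1}{- 3432 \left(-1 - 3\right) \left(-2 + 6\right) + \left(12797 + 17346\right)} - 22469 = \frac{1}{- 3432 \left(\left(-4\right) 4\right) + 30143} - 22469 = \frac{1}{\left(-3432\right) \left(-16\right) + 30143} - 22469 = \frac{1}{54912 + 30143} - 22469 = \frac{1}{85055} - 22469 = - \frac{1911100794}{85055}$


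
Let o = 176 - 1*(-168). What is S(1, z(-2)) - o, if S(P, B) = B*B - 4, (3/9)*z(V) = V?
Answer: -312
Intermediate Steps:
z(V) = 3*V
o = 344 (o = 176 + 168 = 344)
S(P, B) = -4 + B² (S(P, B) = B² - 4 = -4 + B²)
S(1, z(-2)) - o = (-4 + (3*(-2))²) - 1*344 = (-4 + (-6)²) - 344 = (-4 + 36) - 344 = 32 - 344 = -312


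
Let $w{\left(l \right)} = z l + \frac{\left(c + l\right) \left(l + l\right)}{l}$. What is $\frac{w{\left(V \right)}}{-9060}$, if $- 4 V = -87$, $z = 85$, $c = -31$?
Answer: $- \frac{7321}{36240} \approx -0.20201$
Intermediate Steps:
$V = \frac{87}{4}$ ($V = \left(- \frac{1}{4}\right) \left(-87\right) = \frac{87}{4} \approx 21.75$)
$w{\left(l \right)} = -62 + 87 l$ ($w{\left(l \right)} = 85 l + \frac{\left(-31 + l\right) \left(l + l\right)}{l} = 85 l + \frac{\left(-31 + l\right) 2 l}{l} = 85 l + \frac{2 l \left(-31 + l\right)}{l} = 85 l + \left(-62 + 2 l\right) = -62 + 87 l$)
$\frac{w{\left(V \right)}}{-9060} = \frac{-62 + 87 \cdot \frac{87}{4}}{-9060} = \left(-62 + \frac{7569}{4}\right) \left(- \frac{1}{9060}\right) = \frac{7321}{4} \left(- \frac{1}{9060}\right) = - \frac{7321}{36240}$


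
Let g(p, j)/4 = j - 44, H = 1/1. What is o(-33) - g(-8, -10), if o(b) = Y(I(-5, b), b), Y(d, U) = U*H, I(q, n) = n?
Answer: 183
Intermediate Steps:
H = 1
g(p, j) = -176 + 4*j (g(p, j) = 4*(j - 44) = 4*(-44 + j) = -176 + 4*j)
Y(d, U) = U (Y(d, U) = U*1 = U)
o(b) = b
o(-33) - g(-8, -10) = -33 - (-176 + 4*(-10)) = -33 - (-176 - 40) = -33 - 1*(-216) = -33 + 216 = 183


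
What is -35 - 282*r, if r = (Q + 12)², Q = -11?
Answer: -317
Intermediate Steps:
r = 1 (r = (-11 + 12)² = 1² = 1)
-35 - 282*r = -35 - 282*1 = -35 - 282 = -317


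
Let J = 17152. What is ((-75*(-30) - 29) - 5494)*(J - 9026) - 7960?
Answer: -26604358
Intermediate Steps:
((-75*(-30) - 29) - 5494)*(J - 9026) - 7960 = ((-75*(-30) - 29) - 5494)*(17152 - 9026) - 7960 = ((2250 - 29) - 5494)*8126 - 7960 = (2221 - 5494)*8126 - 7960 = -3273*8126 - 7960 = -26596398 - 7960 = -26604358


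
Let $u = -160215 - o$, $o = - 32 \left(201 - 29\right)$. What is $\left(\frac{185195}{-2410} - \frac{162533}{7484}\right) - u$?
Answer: $\frac{278865796493}{1803644} \approx 1.5461 \cdot 10^{5}$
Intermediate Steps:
$o = -5504$ ($o = \left(-32\right) 172 = -5504$)
$u = -154711$ ($u = -160215 - -5504 = -160215 + 5504 = -154711$)
$\left(\frac{185195}{-2410} - \frac{162533}{7484}\right) - u = \left(\frac{185195}{-2410} - \frac{162533}{7484}\right) - -154711 = \left(185195 \left(- \frac{1}{2410}\right) - \frac{162533}{7484}\right) + 154711 = \left(- \frac{37039}{482} - \frac{162533}{7484}\right) + 154711 = - \frac{177770391}{1803644} + 154711 = \frac{278865796493}{1803644}$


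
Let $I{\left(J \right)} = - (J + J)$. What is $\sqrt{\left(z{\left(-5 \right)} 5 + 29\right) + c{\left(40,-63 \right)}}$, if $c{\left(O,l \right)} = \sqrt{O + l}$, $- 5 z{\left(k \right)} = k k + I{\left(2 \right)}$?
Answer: $\sqrt{8 + i \sqrt{23}} \approx 2.9434 + 0.81467 i$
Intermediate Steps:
$I{\left(J \right)} = - 2 J$
$z{\left(k \right)} = \frac{4}{5} - \frac{k^{2}}{5}$ ($z{\left(k \right)} = - \frac{k k - 4}{5} = - \frac{k^{2} - 4}{5} = - \frac{-4 + k^{2}}{5} = \frac{4}{5} - \frac{k^{2}}{5}$)
$\sqrt{\left(z{\left(-5 \right)} 5 + 29\right) + c{\left(40,-63 \right)}} = \sqrt{\left(\left(\frac{4}{5} - \frac{\left(-5\right)^{2}}{5}\right) 5 + 29\right) + \sqrt{40 - 63}} = \sqrt{\left(\left(\frac{4}{5} - 5\right) 5 + 29\right) + \sqrt{-23}} = \sqrt{\left(\left(\frac{4}{5} - 5\right) 5 + 29\right) + i \sqrt{23}} = \sqrt{\left(\left(- \frac{21}{5}\right) 5 + 29\right) + i \sqrt{23}} = \sqrt{\left(-21 + 29\right) + i \sqrt{23}} = \sqrt{8 + i \sqrt{23}}$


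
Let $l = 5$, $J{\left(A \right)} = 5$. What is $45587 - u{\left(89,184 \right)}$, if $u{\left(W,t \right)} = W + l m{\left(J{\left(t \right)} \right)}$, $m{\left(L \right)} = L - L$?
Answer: $45498$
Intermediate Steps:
$m{\left(L \right)} = 0$
$u{\left(W,t \right)} = W$ ($u{\left(W,t \right)} = W + 5 \cdot 0 = W + 0 = W$)
$45587 - u{\left(89,184 \right)} = 45587 - 89 = 45498$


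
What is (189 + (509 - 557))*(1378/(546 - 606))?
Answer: -32383/10 ≈ -3238.3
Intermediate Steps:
(189 + (509 - 557))*(1378/(546 - 606)) = (189 - 48)*(1378/(-60)) = 141*(1378*(-1/60)) = 141*(-689/30) = -32383/10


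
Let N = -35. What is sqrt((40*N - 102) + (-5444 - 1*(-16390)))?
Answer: 2*sqrt(2361) ≈ 97.180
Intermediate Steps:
sqrt((40*N - 102) + (-5444 - 1*(-16390))) = sqrt((40*(-35) - 102) + (-5444 - 1*(-16390))) = sqrt((-1400 - 102) + (-5444 + 16390)) = sqrt(-1502 + 10946) = sqrt(9444) = 2*sqrt(2361)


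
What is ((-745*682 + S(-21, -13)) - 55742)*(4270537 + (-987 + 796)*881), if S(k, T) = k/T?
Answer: -30068768815470/13 ≈ -2.3130e+12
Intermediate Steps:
((-745*682 + S(-21, -13)) - 55742)*(4270537 + (-987 + 796)*881) = ((-745*682 - 21/(-13)) - 55742)*(4270537 + (-987 + 796)*881) = ((-508090 - 21*(-1/13)) - 55742)*(4270537 - 191*881) = ((-508090 + 21/13) - 55742)*(4270537 - 168271) = (-6605149/13 - 55742)*4102266 = -7329795/13*4102266 = -30068768815470/13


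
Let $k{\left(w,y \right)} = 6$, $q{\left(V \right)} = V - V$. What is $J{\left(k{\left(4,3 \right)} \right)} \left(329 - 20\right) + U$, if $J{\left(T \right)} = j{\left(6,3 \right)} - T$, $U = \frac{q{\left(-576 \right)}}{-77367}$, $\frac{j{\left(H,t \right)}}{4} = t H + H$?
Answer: $27810$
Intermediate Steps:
$q{\left(V \right)} = 0$
$j{\left(H,t \right)} = 4 H + 4 H t$ ($j{\left(H,t \right)} = 4 \left(t H + H\right) = 4 \left(H t + H\right) = 4 \left(H + H t\right) = 4 H + 4 H t$)
$U = 0$ ($U = \frac{0}{-77367} = 0 \left(- \frac{1}{77367}\right) = 0$)
$J{\left(T \right)} = 96 - T$ ($J{\left(T \right)} = 4 \cdot 6 \left(1 + 3\right) - T = 4 \cdot 6 \cdot 4 - T = 96 - T$)
$J{\left(k{\left(4,3 \right)} \right)} \left(329 - 20\right) + U = \left(96 - 6\right) \left(329 - 20\right) + 0 = \left(96 - 6\right) 309 + 0 = 90 \cdot 309 + 0 = 27810 + 0 = 27810$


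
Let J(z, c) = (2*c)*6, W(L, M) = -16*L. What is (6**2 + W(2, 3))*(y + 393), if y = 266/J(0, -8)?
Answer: 18731/12 ≈ 1560.9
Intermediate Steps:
J(z, c) = 12*c
y = -133/48 (y = 266/((12*(-8))) = 266/(-96) = 266*(-1/96) = -133/48 ≈ -2.7708)
(6**2 + W(2, 3))*(y + 393) = (6**2 - 16*2)*(-133/48 + 393) = (36 - 32)*(18731/48) = 4*(18731/48) = 18731/12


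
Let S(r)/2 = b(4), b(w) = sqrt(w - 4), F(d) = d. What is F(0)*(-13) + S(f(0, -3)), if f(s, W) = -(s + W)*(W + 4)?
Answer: 0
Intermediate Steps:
f(s, W) = -(4 + W)*(W + s) (f(s, W) = -(W + s)*(4 + W) = -(4 + W)*(W + s))
b(w) = sqrt(-4 + w)
S(r) = 0 (S(r) = 2*sqrt(-4 + 4) = 2*sqrt(0) = 2*0 = 0)
F(0)*(-13) + S(f(0, -3)) = 0*(-13) + 0 = 0 + 0 = 0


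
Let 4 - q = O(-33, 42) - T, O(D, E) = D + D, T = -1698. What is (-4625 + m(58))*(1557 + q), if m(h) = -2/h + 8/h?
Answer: 9522662/29 ≈ 3.2837e+5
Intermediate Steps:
O(D, E) = 2*D
q = -1628 (q = 4 - (2*(-33) - 1*(-1698)) = 4 - (-66 + 1698) = 4 - 1*1632 = 4 - 1632 = -1628)
m(h) = 6/h
(-4625 + m(58))*(1557 + q) = (-4625 + 6/58)*(1557 - 1628) = (-4625 + 6*(1/58))*(-71) = (-4625 + 3/29)*(-71) = -134122/29*(-71) = 9522662/29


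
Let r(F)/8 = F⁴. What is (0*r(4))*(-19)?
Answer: 0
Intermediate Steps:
r(F) = 8*F⁴
(0*r(4))*(-19) = (0*(8*4⁴))*(-19) = (0*(8*256))*(-19) = (0*2048)*(-19) = 0*(-19) = 0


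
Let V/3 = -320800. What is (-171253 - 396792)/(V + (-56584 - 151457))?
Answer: 568045/1170441 ≈ 0.48533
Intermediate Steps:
V = -962400 (V = 3*(-320800) = -962400)
(-171253 - 396792)/(V + (-56584 - 151457)) = (-171253 - 396792)/(-962400 + (-56584 - 151457)) = -568045/(-962400 - 208041) = -568045/(-1170441) = -568045*(-1/1170441) = 568045/1170441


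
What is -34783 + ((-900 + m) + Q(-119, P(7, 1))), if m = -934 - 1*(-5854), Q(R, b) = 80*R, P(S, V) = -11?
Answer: -40283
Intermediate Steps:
m = 4920 (m = -934 + 5854 = 4920)
-34783 + ((-900 + m) + Q(-119, P(7, 1))) = -34783 + ((-900 + 4920) + 80*(-119)) = -34783 + (4020 - 9520) = -34783 - 5500 = -40283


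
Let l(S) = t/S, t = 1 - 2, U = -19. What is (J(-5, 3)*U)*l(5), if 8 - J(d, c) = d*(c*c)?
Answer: 1007/5 ≈ 201.40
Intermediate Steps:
J(d, c) = 8 - d*c² (J(d, c) = 8 - d*c*c = 8 - d*c²)
t = -1
l(S) = -1/S
(J(-5, 3)*U)*l(5) = ((8 - 1*(-5)*3²)*(-19))*(-1/5) = ((8 - 1*(-5)*9)*(-19))*(-1*⅕) = ((8 + 45)*(-19))*(-⅕) = (53*(-19))*(-⅕) = -1007*(-⅕) = 1007/5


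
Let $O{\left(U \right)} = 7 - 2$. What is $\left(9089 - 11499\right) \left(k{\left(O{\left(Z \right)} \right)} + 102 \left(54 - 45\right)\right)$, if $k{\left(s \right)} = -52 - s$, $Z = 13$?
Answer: $-2075010$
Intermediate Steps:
$O{\left(U \right)} = 5$
$\left(9089 - 11499\right) \left(k{\left(O{\left(Z \right)} \right)} + 102 \left(54 - 45\right)\right) = \left(9089 - 11499\right) \left(\left(-52 - 5\right) + 102 \left(54 - 45\right)\right) = - 2410 \left(\left(-52 - 5\right) + 102 \cdot 9\right) = - 2410 \left(-57 + 918\right) = \left(-2410\right) 861 = -2075010$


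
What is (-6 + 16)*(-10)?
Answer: -100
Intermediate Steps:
(-6 + 16)*(-10) = 10*(-10) = -100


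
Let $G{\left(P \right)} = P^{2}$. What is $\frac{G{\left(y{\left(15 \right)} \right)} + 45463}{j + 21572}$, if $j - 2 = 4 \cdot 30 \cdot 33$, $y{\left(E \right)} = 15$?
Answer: $\frac{22844}{12767} \approx 1.7893$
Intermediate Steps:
$j = 3962$ ($j = 2 + 4 \cdot 30 \cdot 33 = 2 + 120 \cdot 33 = 2 + 3960 = 3962$)
$\frac{G{\left(y{\left(15 \right)} \right)} + 45463}{j + 21572} = \frac{15^{2} + 45463}{3962 + 21572} = \frac{225 + 45463}{25534} = 45688 \cdot \frac{1}{25534} = \frac{22844}{12767}$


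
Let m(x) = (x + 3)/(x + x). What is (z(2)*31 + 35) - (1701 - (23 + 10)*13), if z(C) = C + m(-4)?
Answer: -9369/8 ≈ -1171.1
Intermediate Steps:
m(x) = (3 + x)/(2*x) (m(x) = (3 + x)/((2*x)) = (3 + x)*(1/(2*x)) = (3 + x)/(2*x))
z(C) = 1/8 + C (z(C) = C + (1/2)*(3 - 4)/(-4) = C + (1/2)*(-1/4)*(-1) = C + 1/8 = 1/8 + C)
(z(2)*31 + 35) - (1701 - (23 + 10)*13) = ((1/8 + 2)*31 + 35) - (1701 - (23 + 10)*13) = ((17/8)*31 + 35) - (1701 - 33*13) = (527/8 + 35) - (1701 - 1*429) = 807/8 - (1701 - 429) = 807/8 - 1*1272 = 807/8 - 1272 = -9369/8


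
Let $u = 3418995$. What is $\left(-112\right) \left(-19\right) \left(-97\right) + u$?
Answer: $3212579$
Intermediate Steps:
$\left(-112\right) \left(-19\right) \left(-97\right) + u = \left(-112\right) \left(-19\right) \left(-97\right) + 3418995 = 2128 \left(-97\right) + 3418995 = -206416 + 3418995 = 3212579$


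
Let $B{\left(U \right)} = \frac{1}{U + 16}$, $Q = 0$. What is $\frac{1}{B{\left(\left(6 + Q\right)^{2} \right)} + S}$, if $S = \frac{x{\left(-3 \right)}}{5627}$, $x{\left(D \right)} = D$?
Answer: $\frac{292604}{5471} \approx 53.483$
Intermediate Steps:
$B{\left(U \right)} = \frac{1}{16 + U}$
$S = - \frac{3}{5627} \approx -0.00053314$
$\frac{1}{B{\left(\left(6 + Q\right)^{2} \right)} + S} = \frac{1}{\frac{1}{16 + \left(6 + 0\right)^{2}} - \frac{3}{5627}} = \frac{1}{\frac{1}{16 + 6^{2}} - \frac{3}{5627}} = \frac{1}{\frac{1}{16 + 36} - \frac{3}{5627}} = \frac{1}{\frac{1}{52} - \frac{3}{5627}} = \frac{1}{\frac{5471}{292604}} = \frac{292604}{5471}$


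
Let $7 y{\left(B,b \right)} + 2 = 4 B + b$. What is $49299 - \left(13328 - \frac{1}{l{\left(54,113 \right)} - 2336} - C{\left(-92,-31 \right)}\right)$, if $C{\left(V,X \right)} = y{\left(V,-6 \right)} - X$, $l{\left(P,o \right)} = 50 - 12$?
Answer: $\frac{578264117}{16086} \approx 35948.0$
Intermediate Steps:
$l{\left(P,o \right)} = 38$
$y{\left(B,b \right)} = - \frac{2}{7} + \frac{b}{7} + \frac{4 B}{7}$ ($y{\left(B,b \right)} = - \frac{2}{7} + \frac{4 B + b}{7} = - \frac{2}{7} + \frac{b + 4 B}{7} = - \frac{2}{7} + \left(\frac{b}{7} + \frac{4 B}{7}\right) = - \frac{2}{7} + \frac{b}{7} + \frac{4 B}{7}$)
$C{\left(V,X \right)} = - \frac{8}{7} - X + \frac{4 V}{7}$ ($C{\left(V,X \right)} = \left(- \frac{2}{7} + \frac{1}{7} \left(-6\right) + \frac{4 V}{7}\right) - X = \left(- \frac{2}{7} - \frac{6}{7} + \frac{4 V}{7}\right) - X = \left(- \frac{8}{7} + \frac{4 V}{7}\right) - X = - \frac{8}{7} - X + \frac{4 V}{7}$)
$49299 - \left(13328 - \frac{1}{l{\left(54,113 \right)} - 2336} - C{\left(-92,-31 \right)}\right) = 49299 - \left(\frac{93455}{7} - \frac{1}{38 - 2336}\right) = 49299 - \left(\frac{93455}{7} + \frac{1}{2298}\right) = 49299 - \frac{214759597}{16086} = \frac{578264117}{16086}$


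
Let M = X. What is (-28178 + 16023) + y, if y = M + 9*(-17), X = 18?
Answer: -12290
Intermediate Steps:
M = 18
y = -135 (y = 18 + 9*(-17) = 18 - 153 = -135)
(-28178 + 16023) + y = (-28178 + 16023) - 135 = -12155 - 135 = -12290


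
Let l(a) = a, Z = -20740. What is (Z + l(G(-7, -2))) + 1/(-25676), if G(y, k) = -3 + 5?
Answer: -532468889/25676 ≈ -20738.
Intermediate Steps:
G(y, k) = 2
(Z + l(G(-7, -2))) + 1/(-25676) = (-20740 + 2) + 1/(-25676) = -20738 - 1/25676 = -532468889/25676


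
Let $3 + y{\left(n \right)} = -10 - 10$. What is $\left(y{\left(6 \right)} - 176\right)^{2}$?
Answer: $39601$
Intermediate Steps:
$y{\left(n \right)} = -23$ ($y{\left(n \right)} = -3 - 20 = -23$)
$\left(y{\left(6 \right)} - 176\right)^{2} = \left(-23 - 176\right)^{2} = \left(-199\right)^{2} = 39601$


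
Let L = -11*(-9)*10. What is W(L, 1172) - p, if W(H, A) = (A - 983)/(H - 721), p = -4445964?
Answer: 1195964505/269 ≈ 4.4460e+6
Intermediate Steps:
L = 990 (L = 99*10 = 990)
W(H, A) = (-983 + A)/(-721 + H)
W(L, 1172) - p = (-983 + 1172)/(-721 + 990) - 1*(-4445964) = 189/269 + 4445964 = 1195964505/269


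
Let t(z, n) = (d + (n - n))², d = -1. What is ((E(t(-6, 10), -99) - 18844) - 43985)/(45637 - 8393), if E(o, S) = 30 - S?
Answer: -15675/9311 ≈ -1.6835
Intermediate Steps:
t(z, n) = 1 (t(z, n) = (-1 + (n - n))² = (-1 + 0)² = (-1)² = 1)
((E(t(-6, 10), -99) - 18844) - 43985)/(45637 - 8393) = (((30 - 1*(-99)) - 18844) - 43985)/(45637 - 8393) = (((30 + 99) - 18844) - 43985)/37244 = ((129 - 18844) - 43985)*(1/37244) = (-18715 - 43985)*(1/37244) = -62700*1/37244 = -15675/9311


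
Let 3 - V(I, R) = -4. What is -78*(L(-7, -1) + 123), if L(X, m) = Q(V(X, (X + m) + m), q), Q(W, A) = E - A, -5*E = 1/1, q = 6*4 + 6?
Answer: -36192/5 ≈ -7238.4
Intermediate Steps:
q = 30 (q = 24 + 6 = 30)
E = -1/5 (E = -1/5/1 = -1/5*1 = -1/5 ≈ -0.20000)
V(I, R) = 7 (V(I, R) = 3 - 1*(-4) = 3 + 4 = 7)
Q(W, A) = -1/5 - A
L(X, m) = -151/5 (L(X, m) = -1/5 - 1*30 = -1/5 - 30 = -151/5)
-78*(L(-7, -1) + 123) = -78*(-151/5 + 123) = -78*464/5 = -36192/5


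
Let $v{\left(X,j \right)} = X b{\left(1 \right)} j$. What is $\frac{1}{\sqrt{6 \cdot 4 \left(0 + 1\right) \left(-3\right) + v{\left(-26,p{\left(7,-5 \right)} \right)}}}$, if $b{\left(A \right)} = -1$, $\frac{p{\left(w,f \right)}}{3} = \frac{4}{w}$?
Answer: $- \frac{i \sqrt{21}}{24} \approx - 0.19094 i$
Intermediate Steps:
$p{\left(w,f \right)} = \frac{12}{w}$ ($p{\left(w,f \right)} = 3 \frac{4}{w} = \frac{12}{w}$)
$v{\left(X,j \right)} = - X j$ ($v{\left(X,j \right)} = X \left(-1\right) j = - X j$)
$\frac{1}{\sqrt{6 \cdot 4 \left(0 + 1\right) \left(-3\right) + v{\left(-26,p{\left(7,-5 \right)} \right)}}} = \frac{1}{\sqrt{6 \cdot 4 \left(0 + 1\right) \left(-3\right) - - 26 \cdot \frac{12}{7}}} = \frac{1}{\sqrt{6 \cdot 4 \cdot 1 \left(-3\right) - - 26 \cdot 12 \cdot \frac{1}{7}}} = \frac{1}{\sqrt{6 \cdot 4 \left(-3\right) - \left(-26\right) \frac{12}{7}}} = \frac{1}{\sqrt{24 \left(-3\right) + \frac{312}{7}}} = \frac{1}{\sqrt{-72 + \frac{312}{7}}} = \frac{1}{\sqrt{- \frac{192}{7}}} = \frac{1}{\frac{8}{7} i \sqrt{21}} = - \frac{i \sqrt{21}}{24}$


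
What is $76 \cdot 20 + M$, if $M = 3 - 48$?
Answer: $1475$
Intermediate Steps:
$M = -45$ ($M = 3 - 48 = -45$)
$76 \cdot 20 + M = 76 \cdot 20 - 45 = 1520 - 45 = 1475$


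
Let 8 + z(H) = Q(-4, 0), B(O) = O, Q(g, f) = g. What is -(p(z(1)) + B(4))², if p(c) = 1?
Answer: -25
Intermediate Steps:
z(H) = -12 (z(H) = -8 - 4 = -12)
-(p(z(1)) + B(4))² = -(1 + 4)² = -1*5² = -1*25 = -25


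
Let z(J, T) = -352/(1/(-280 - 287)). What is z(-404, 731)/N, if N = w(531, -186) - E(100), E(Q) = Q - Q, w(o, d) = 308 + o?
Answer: 199584/839 ≈ 237.88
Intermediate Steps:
E(Q) = 0
N = 839 (N = (308 + 531) - 1*0 = 839 + 0 = 839)
z(J, T) = 199584 (z(J, T) = -352/(1/(-567)) = -352/(-1/567) = -352*(-567) = 199584)
z(-404, 731)/N = 199584/839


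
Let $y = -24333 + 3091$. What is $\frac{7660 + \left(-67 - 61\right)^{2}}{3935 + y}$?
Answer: $- \frac{24044}{17307} \approx -1.3893$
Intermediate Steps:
$y = -21242$
$\frac{7660 + \left(-67 - 61\right)^{2}}{3935 + y} = \frac{7660 + \left(-67 - 61\right)^{2}}{3935 - 21242} = \frac{7660 + \left(-128\right)^{2}}{-17307} = \left(7660 + 16384\right) \left(- \frac{1}{17307}\right) = 24044 \left(- \frac{1}{17307}\right) = - \frac{24044}{17307}$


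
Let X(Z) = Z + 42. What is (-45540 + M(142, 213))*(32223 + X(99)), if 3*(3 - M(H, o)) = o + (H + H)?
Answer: -1479121104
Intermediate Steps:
M(H, o) = 3 - 2*H/3 - o/3 (M(H, o) = 3 - (o + (H + H))/3 = 3 - (o + 2*H)/3 = 3 + (-2*H/3 - o/3) = 3 - 2*H/3 - o/3)
X(Z) = 42 + Z
(-45540 + M(142, 213))*(32223 + X(99)) = (-45540 + (3 - ⅔*142 - ⅓*213))*(32223 + (42 + 99)) = (-45540 + (3 - 284/3 - 71))*(32223 + 141) = (-45540 - 488/3)*32364 = -137108/3*32364 = -1479121104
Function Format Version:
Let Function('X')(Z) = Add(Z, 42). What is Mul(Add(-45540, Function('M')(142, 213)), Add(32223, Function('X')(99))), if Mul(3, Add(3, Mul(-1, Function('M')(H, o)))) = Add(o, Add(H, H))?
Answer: -1479121104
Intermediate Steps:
Function('M')(H, o) = Add(3, Mul(Rational(-2, 3), H), Mul(Rational(-1, 3), o)) (Function('M')(H, o) = Add(3, Mul(Rational(-1, 3), Add(o, Add(H, H)))) = Add(3, Mul(Rational(-1, 3), Add(o, Mul(2, H)))) = Add(3, Add(Mul(Rational(-2, 3), H), Mul(Rational(-1, 3), o))) = Add(3, Mul(Rational(-2, 3), H), Mul(Rational(-1, 3), o)))
Function('X')(Z) = Add(42, Z)
Mul(Add(-45540, Function('M')(142, 213)), Add(32223, Function('X')(99))) = Mul(Add(-45540, Add(3, Mul(Rational(-2, 3), 142), Mul(Rational(-1, 3), 213))), Add(32223, Add(42, 99))) = Mul(Add(-45540, Add(3, Rational(-284, 3), -71)), Add(32223, 141)) = Mul(Add(-45540, Rational(-488, 3)), 32364) = Mul(Rational(-137108, 3), 32364) = -1479121104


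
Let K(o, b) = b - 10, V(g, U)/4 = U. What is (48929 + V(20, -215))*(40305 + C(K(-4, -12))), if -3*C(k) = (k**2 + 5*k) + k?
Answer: 1931780949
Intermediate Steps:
V(g, U) = 4*U
K(o, b) = -10 + b
C(k) = -2*k - k**2/3 (C(k) = -((k**2 + 5*k) + k)/3 = -(k**2 + 6*k)/3 = -2*k - k**2/3)
(48929 + V(20, -215))*(40305 + C(K(-4, -12))) = (48929 + 4*(-215))*(40305 - (-10 - 12)*(6 + (-10 - 12))/3) = (48929 - 860)*(40305 - 1/3*(-22)*(6 - 22)) = 48069*(40305 - 1/3*(-22)*(-16)) = 48069*(40305 - 352/3) = 48069*(120563/3) = 1931780949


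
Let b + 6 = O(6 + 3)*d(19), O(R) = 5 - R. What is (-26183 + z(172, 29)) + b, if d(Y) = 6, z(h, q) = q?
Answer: -26184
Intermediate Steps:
b = -30 (b = -6 + (5 - (6 + 3))*6 = -6 + (5 - 1*9)*6 = -6 + (5 - 9)*6 = -6 - 4*6 = -6 - 24 = -30)
(-26183 + z(172, 29)) + b = (-26183 + 29) - 30 = -26154 - 30 = -26184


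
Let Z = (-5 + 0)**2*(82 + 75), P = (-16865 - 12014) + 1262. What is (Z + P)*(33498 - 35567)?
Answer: 49018748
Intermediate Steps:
P = -27617 (P = -28879 + 1262 = -27617)
Z = 3925 (Z = (-5)**2*157 = 25*157 = 3925)
(Z + P)*(33498 - 35567) = (3925 - 27617)*(33498 - 35567) = -23692*(-2069) = 49018748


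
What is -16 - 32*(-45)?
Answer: 1424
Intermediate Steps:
-16 - 32*(-45) = -16 + 1440 = 1424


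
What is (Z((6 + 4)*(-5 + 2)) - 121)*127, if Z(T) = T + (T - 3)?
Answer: -23368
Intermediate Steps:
Z(T) = -3 + 2*T (Z(T) = T + (-3 + T) = -3 + 2*T)
(Z((6 + 4)*(-5 + 2)) - 121)*127 = ((-3 + 2*((6 + 4)*(-5 + 2))) - 121)*127 = ((-3 + 2*(10*(-3))) - 121)*127 = ((-3 + 2*(-30)) - 121)*127 = ((-3 - 60) - 121)*127 = (-63 - 121)*127 = -184*127 = -23368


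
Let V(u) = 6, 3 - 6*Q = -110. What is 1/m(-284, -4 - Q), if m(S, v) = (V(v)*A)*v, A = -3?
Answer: 1/411 ≈ 0.0024331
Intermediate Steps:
Q = 113/6 (Q = ½ - ⅙*(-110) = ½ + 55/3 = 113/6 ≈ 18.833)
m(S, v) = -18*v (m(S, v) = (6*(-3))*v = -18*v)
1/m(-284, -4 - Q) = 1/(-18*(-4 - 1*113/6)) = 1/(-18*(-4 - 113/6)) = 1/(-18*(-137/6)) = 1/411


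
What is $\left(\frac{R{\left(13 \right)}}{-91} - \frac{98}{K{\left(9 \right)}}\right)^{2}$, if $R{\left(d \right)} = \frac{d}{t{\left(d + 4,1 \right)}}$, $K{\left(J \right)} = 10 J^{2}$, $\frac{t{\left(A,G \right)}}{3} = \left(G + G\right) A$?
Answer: $\frac{139169209}{9291032100} \approx 0.014979$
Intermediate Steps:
$t{\left(A,G \right)} = 6 A G$ ($t{\left(A,G \right)} = 3 \left(G + G\right) A = 3 \cdot 2 G A = 3 \cdot 2 A G = 6 A G$)
$R{\left(d \right)} = \frac{d}{24 + 6 d}$ ($R{\left(d \right)} = \frac{d}{6 \left(d + 4\right) 1} = \frac{d}{6 \left(4 + d\right) 1} = \frac{d}{24 + 6 d}$)
$\left(\frac{R{\left(13 \right)}}{-91} - \frac{98}{K{\left(9 \right)}}\right)^{2} = \left(\frac{\frac{1}{6} \cdot 13 \frac{1}{4 + 13}}{-91} - \frac{98}{10 \cdot 9^{2}}\right)^{2} = \left(\frac{1}{6} \cdot 13 \cdot \frac{1}{17} \left(- \frac{1}{91}\right) - \frac{98}{10 \cdot 81}\right)^{2} = \left(\frac{1}{6} \cdot 13 \cdot \frac{1}{17} \left(- \frac{1}{91}\right) - \frac{98}{810}\right)^{2} = \left(\frac{13}{102} \left(- \frac{1}{91}\right) - \frac{49}{405}\right)^{2} = \left(- \frac{1}{714} - \frac{49}{405}\right)^{2} = \left(- \frac{11797}{96390}\right)^{2} = \frac{139169209}{9291032100}$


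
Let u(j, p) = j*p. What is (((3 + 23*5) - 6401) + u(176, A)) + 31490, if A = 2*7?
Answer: 27671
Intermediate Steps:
A = 14
(((3 + 23*5) - 6401) + u(176, A)) + 31490 = (((3 + 23*5) - 6401) + 176*14) + 31490 = (((3 + 115) - 6401) + 2464) + 31490 = ((118 - 6401) + 2464) + 31490 = (-6283 + 2464) + 31490 = -3819 + 31490 = 27671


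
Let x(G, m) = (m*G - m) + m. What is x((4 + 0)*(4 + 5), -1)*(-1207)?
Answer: 43452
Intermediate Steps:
x(G, m) = G*m (x(G, m) = (G*m - m) + m = (-m + G*m) + m = G*m)
x((4 + 0)*(4 + 5), -1)*(-1207) = (((4 + 0)*(4 + 5))*(-1))*(-1207) = ((4*9)*(-1))*(-1207) = (36*(-1))*(-1207) = -36*(-1207) = 43452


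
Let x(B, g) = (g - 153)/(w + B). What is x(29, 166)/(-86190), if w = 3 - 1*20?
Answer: -1/79560 ≈ -1.2569e-5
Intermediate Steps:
w = -17 (w = 3 - 20 = -17)
x(B, g) = (-153 + g)/(-17 + B) (x(B, g) = (g - 153)/(-17 + B) = (-153 + g)/(-17 + B))
x(29, 166)/(-86190) = ((-153 + 166)/(-17 + 29))/(-86190) = (13/12)*(-1/86190) = -1/79560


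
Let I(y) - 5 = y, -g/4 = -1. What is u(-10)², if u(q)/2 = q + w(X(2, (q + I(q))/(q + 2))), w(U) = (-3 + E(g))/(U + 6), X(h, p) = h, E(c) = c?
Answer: 6241/16 ≈ 390.06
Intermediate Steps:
g = 4 (g = -4*(-1) = 4)
I(y) = 5 + y
w(U) = 1/(6 + U) (w(U) = (-3 + 4)/(U + 6) = 1/(6 + U))
u(q) = ¼ + 2*q (u(q) = 2*(q + 1/(6 + 2)) = 2*(q + 1/8) = 2*(q + ⅛) = 2*(⅛ + q) = ¼ + 2*q)
u(-10)² = (¼ + 2*(-10))² = (¼ - 20)² = (-79/4)² = 6241/16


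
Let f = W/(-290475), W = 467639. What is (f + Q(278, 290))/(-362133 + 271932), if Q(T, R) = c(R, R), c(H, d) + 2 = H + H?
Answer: -167426911/26201135475 ≈ -0.0063901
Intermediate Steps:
c(H, d) = -2 + 2*H (c(H, d) = -2 + (H + H) = -2 + 2*H)
Q(T, R) = -2 + 2*R
f = -467639/290475 (f = 467639/(-290475) = 467639*(-1/290475) = -467639/290475 ≈ -1.6099)
(f + Q(278, 290))/(-362133 + 271932) = (-467639/290475 + (-2 + 2*290))/(-362133 + 271932) = (-467639/290475 + (-2 + 580))/(-90201) = (-467639/290475 + 578)*(-1/90201) = (167426911/290475)*(-1/90201) = -167426911/26201135475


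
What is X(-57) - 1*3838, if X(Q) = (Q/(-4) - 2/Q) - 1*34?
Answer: -879559/228 ≈ -3857.7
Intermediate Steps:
X(Q) = -34 - 2/Q - Q/4 (X(Q) = (Q*(-¼) - 2/Q) - 34 = (-Q/4 - 2/Q) - 34 = (-2/Q - Q/4) - 34 = -34 - 2/Q - Q/4)
X(-57) - 1*3838 = (-34 - 2/(-57) - ¼*(-57)) - 1*3838 = (-34 - 2*(-1/57) + 57/4) - 3838 = (-34 + 2/57 + 57/4) - 3838 = -4495/228 - 3838 = -879559/228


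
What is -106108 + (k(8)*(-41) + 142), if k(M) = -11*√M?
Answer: -105966 + 902*√2 ≈ -1.0469e+5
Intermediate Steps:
-106108 + (k(8)*(-41) + 142) = -106108 + (-22*√2*(-41) + 142) = -106108 + (902*√2 + 142) = -106108 + (142 + 902*√2) = -105966 + 902*√2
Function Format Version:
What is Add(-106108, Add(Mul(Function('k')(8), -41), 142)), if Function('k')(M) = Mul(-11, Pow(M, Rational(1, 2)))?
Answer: Add(-105966, Mul(902, Pow(2, Rational(1, 2)))) ≈ -1.0469e+5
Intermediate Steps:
Add(-106108, Add(Mul(Function('k')(8), -41), 142)) = Add(-106108, Add(Mul(Mul(-11, Pow(8, Rational(1, 2))), -41), 142)) = Add(-106108, Add(Mul(Mul(-11, Mul(2, Pow(2, Rational(1, 2)))), -41), 142)) = Add(-106108, Add(Mul(Mul(-22, Pow(2, Rational(1, 2))), -41), 142)) = Add(-106108, Add(Mul(902, Pow(2, Rational(1, 2))), 142)) = Add(-106108, Add(142, Mul(902, Pow(2, Rational(1, 2))))) = Add(-105966, Mul(902, Pow(2, Rational(1, 2))))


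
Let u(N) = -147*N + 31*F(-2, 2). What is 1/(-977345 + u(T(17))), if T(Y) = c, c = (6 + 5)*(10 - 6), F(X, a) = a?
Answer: -1/983751 ≈ -1.0165e-6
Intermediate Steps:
c = 44 (c = 11*4 = 44)
T(Y) = 44
u(N) = 62 - 147*N (u(N) = -147*N + 31*2 = -147*N + 62 = 62 - 147*N)
1/(-977345 + u(T(17))) = 1/(-977345 + (62 - 147*44)) = 1/(-977345 + (62 - 6468)) = 1/(-977345 - 6406) = 1/(-983751) = -1/983751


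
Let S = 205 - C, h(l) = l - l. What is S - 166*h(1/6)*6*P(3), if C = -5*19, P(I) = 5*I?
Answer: 300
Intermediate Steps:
h(l) = 0
C = -95
S = 300 (S = 205 - 1*(-95) = 205 + 95 = 300)
S - 166*h(1/6)*6*P(3) = 300 - 166*0*6*5*3 = 300 - 0*15 = 300 - 166*0 = 300 + 0 = 300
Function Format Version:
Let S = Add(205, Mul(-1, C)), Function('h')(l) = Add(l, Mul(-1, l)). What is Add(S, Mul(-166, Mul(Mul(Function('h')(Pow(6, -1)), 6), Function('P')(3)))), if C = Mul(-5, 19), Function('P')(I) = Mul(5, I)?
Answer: 300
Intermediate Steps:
Function('h')(l) = 0
C = -95
S = 300 (S = Add(205, Mul(-1, -95)) = Add(205, 95) = 300)
Add(S, Mul(-166, Mul(Mul(Function('h')(Pow(6, -1)), 6), Function('P')(3)))) = Add(300, Mul(-166, Mul(Mul(0, 6), Mul(5, 3)))) = Add(300, Mul(-166, Mul(0, 15))) = Add(300, Mul(-166, 0)) = Add(300, 0) = 300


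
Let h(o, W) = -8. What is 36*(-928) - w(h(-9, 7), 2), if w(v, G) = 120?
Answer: -33528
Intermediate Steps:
36*(-928) - w(h(-9, 7), 2) = 36*(-928) - 1*120 = -33408 - 120 = -33528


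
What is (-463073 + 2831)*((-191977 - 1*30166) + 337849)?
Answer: -53252760852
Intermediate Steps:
(-463073 + 2831)*((-191977 - 1*30166) + 337849) = -460242*((-191977 - 30166) + 337849) = -460242*(-222143 + 337849) = -460242*115706 = -53252760852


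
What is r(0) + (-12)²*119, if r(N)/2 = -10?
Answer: 17116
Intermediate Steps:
r(N) = -20 (r(N) = 2*(-10) = -20)
r(0) + (-12)²*119 = -20 + (-12)²*119 = -20 + 144*119 = -20 + 17136 = 17116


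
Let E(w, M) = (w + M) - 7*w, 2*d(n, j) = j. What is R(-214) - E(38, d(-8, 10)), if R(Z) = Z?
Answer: 9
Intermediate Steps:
d(n, j) = j/2
E(w, M) = M - 6*w (E(w, M) = (M + w) - 7*w = M - 6*w)
R(-214) - E(38, d(-8, 10)) = -214 - ((½)*10 - 6*38) = -214 - (5 - 228) = -214 - 1*(-223) = -214 + 223 = 9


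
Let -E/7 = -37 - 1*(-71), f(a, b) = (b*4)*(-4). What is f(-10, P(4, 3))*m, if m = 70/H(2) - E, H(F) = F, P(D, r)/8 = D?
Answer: -139776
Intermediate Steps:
P(D, r) = 8*D
f(a, b) = -16*b (f(a, b) = (4*b)*(-4) = -16*b)
E = -238 (E = -7*(-37 - 1*(-71)) = -7*(-37 + 71) = -7*34 = -238)
m = 273 (m = 70/2 - 1*(-238) = 70*(½) + 238 = 35 + 238 = 273)
f(-10, P(4, 3))*m = -128*4*273 = -16*32*273 = -512*273 = -139776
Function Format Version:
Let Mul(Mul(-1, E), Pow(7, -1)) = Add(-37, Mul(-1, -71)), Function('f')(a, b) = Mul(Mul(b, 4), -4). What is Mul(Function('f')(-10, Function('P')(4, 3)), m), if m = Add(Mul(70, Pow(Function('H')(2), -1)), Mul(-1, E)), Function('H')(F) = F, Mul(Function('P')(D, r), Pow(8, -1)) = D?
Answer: -139776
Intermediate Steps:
Function('P')(D, r) = Mul(8, D)
Function('f')(a, b) = Mul(-16, b) (Function('f')(a, b) = Mul(Mul(4, b), -4) = Mul(-16, b))
E = -238 (E = Mul(-7, Add(-37, Mul(-1, -71))) = Mul(-7, Add(-37, 71)) = Mul(-7, 34) = -238)
m = 273 (m = Add(Mul(70, Pow(2, -1)), Mul(-1, -238)) = Add(Mul(70, Rational(1, 2)), 238) = Add(35, 238) = 273)
Mul(Function('f')(-10, Function('P')(4, 3)), m) = Mul(Mul(-16, Mul(8, 4)), 273) = Mul(Mul(-16, 32), 273) = Mul(-512, 273) = -139776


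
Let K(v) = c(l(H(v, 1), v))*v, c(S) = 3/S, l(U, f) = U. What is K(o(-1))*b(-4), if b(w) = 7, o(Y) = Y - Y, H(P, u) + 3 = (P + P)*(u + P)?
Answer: 0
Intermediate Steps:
H(P, u) = -3 + 2*P*(P + u) (H(P, u) = -3 + (P + P)*(u + P) = -3 + (2*P)*(P + u) = -3 + 2*P*(P + u))
o(Y) = 0
K(v) = 3*v/(-3 + 2*v + 2*v²) (K(v) = (3/(-3 + 2*v² + 2*v*1))*v = (3/(-3 + 2*v² + 2*v))*v = (3/(-3 + 2*v + 2*v²))*v = 3*v/(-3 + 2*v + 2*v²))
K(o(-1))*b(-4) = (3*0/(-3 + 2*0 + 2*0²))*7 = (3*0/(-3 + 0 + 2*0))*7 = (3*0/(-3 + 0 + 0))*7 = (3*0/(-3))*7 = (3*0*(-⅓))*7 = 0*7 = 0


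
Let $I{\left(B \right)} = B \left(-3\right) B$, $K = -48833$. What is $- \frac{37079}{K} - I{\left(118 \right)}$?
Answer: $\frac{2039889155}{48833} \approx 41773.0$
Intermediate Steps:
$I{\left(B \right)} = - 3 B^{2}$ ($I{\left(B \right)} = - 3 B B = - 3 B^{2}$)
$- \frac{37079}{K} - I{\left(118 \right)} = - \frac{37079}{-48833} - - 3 \cdot 118^{2} = \left(-37079\right) \left(- \frac{1}{48833}\right) - \left(-3\right) 13924 = \frac{37079}{48833} - -41772 = \frac{37079}{48833} + 41772 = \frac{2039889155}{48833}$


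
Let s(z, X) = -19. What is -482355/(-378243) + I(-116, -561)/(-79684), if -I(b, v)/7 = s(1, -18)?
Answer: 1421691463/1116293156 ≈ 1.2736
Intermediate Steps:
I(b, v) = 133 (I(b, v) = -7*(-19) = 133)
-482355/(-378243) + I(-116, -561)/(-79684) = -482355/(-378243) + 133/(-79684) = -482355*(-1/378243) + 133*(-1/79684) = 17865/14009 - 133/79684 = 1421691463/1116293156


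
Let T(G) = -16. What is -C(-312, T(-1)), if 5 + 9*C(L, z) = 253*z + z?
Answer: 4069/9 ≈ 452.11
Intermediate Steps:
C(L, z) = -5/9 + 254*z/9 (C(L, z) = -5/9 + (253*z + z)/9 = -5/9 + (254*z)/9 = -5/9 + 254*z/9)
-C(-312, T(-1)) = -(-5/9 + (254/9)*(-16)) = -(-5/9 - 4064/9) = -1*(-4069/9) = 4069/9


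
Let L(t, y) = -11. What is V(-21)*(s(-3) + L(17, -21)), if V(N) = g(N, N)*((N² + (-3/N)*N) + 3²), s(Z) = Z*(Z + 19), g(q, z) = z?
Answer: 553833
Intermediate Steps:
s(Z) = Z*(19 + Z)
V(N) = N*(6 + N²) (V(N) = N*((N² + (-3/N)*N) + 3²) = N*((N² - 3) + 9) = N*((-3 + N²) + 9) = N*(6 + N²))
V(-21)*(s(-3) + L(17, -21)) = (-21*(6 + (-21)²))*(-3*(19 - 3) - 11) = (-21*(6 + 441))*(-3*16 - 11) = (-21*447)*(-48 - 11) = -9387*(-59) = 553833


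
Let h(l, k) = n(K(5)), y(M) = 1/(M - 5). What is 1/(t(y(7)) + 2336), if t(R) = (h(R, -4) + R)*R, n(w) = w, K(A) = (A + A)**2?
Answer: 4/9545 ≈ 0.00041907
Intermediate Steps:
y(M) = 1/(-5 + M)
K(A) = 4*A**2 (K(A) = (2*A)**2 = 4*A**2)
h(l, k) = 100 (h(l, k) = 4*5**2 = 4*25 = 100)
t(R) = R*(100 + R) (t(R) = (100 + R)*R = R*(100 + R))
1/(t(y(7)) + 2336) = 1/((100 + 1/(-5 + 7))/(-5 + 7) + 2336) = 1/((100 + 1/2)/2 + 2336) = 1/((1/2)*(201/2) + 2336) = 1/(201/4 + 2336) = 1/(9545/4) = 4/9545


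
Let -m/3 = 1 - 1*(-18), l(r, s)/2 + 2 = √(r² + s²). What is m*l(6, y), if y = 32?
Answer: 228 - 228*√265 ≈ -3483.6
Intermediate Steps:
l(r, s) = -4 + 2*√(r² + s²)
m = -57 (m = -3*(1 - 1*(-18)) = -3*(1 + 18) = -3*19 = -57)
m*l(6, y) = -57*(-4 + 2*√(6² + 32²)) = -57*(-4 + 2*√(36 + 1024)) = -57*(-4 + 2*√1060) = -57*(-4 + 2*(2*√265)) = -57*(-4 + 4*√265) = 228 - 228*√265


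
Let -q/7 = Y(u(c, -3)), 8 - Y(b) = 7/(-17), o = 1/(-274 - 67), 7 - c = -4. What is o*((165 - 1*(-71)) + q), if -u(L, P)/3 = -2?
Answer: -3011/5797 ≈ -0.51941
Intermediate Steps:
c = 11 (c = 7 - 1*(-4) = 7 + 4 = 11)
u(L, P) = 6 (u(L, P) = -3*(-2) = 6)
o = -1/341 (o = 1/(-341) = -1/341 ≈ -0.0029326)
Y(b) = 143/17 (Y(b) = 8 - 7/(-17) = 8 - 7*(-1)/17 = 8 - 1*(-7/17) = 8 + 7/17 = 143/17)
q = -1001/17 (q = -7*143/17 = -1001/17 ≈ -58.882)
o*((165 - 1*(-71)) + q) = -((165 - 1*(-71)) - 1001/17)/341 = -((165 + 71) - 1001/17)/341 = -(236 - 1001/17)/341 = -1/341*3011/17 = -3011/5797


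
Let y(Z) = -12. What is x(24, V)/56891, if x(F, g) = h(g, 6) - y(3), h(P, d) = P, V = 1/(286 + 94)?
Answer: 4561/21618580 ≈ 0.00021098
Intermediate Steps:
V = 1/380 ≈ 0.0026316
x(F, g) = 12 + g (x(F, g) = g - 1*(-12) = g + 12 = 12 + g)
x(24, V)/56891 = (12 + 1/380)/56891 = (4561/380)*(1/56891) = 4561/21618580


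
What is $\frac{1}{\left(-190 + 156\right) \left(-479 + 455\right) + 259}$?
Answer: $\frac{1}{1075} \approx 0.00093023$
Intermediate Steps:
$\frac{1}{\left(-190 + 156\right) \left(-479 + 455\right) + 259} = \frac{1}{\left(-34\right) \left(-24\right) + 259} = \frac{1}{816 + 259} = \frac{1}{1075}$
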